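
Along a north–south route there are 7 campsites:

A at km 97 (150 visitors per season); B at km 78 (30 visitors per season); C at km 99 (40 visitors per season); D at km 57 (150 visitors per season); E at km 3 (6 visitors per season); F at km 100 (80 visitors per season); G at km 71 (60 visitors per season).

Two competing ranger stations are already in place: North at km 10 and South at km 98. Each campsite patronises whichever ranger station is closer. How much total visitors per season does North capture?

The indifferent point is the midpoint (10+98)/2 = 54; campsites left of it (closer to North at 10) go to North, those right go to South.
  E at 3 (w=6) → North
  D at 57 (w=150) → South
  G at 71 (w=60) → South
  B at 78 (w=30) → South
  A at 97 (w=150) → South
  C at 99 (w=40) → South
  F at 100 (w=80) → South
North captures 6; South captures 510.

6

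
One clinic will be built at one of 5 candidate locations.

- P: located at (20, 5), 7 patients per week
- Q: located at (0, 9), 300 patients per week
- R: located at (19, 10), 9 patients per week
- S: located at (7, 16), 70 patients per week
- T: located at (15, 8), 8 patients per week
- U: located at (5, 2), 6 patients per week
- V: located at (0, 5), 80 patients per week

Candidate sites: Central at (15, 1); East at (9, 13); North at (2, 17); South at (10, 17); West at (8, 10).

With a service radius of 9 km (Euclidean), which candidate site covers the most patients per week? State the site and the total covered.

Coverage radius r = 9 km; a point is covered iff (Δx)²+(Δy)² ≤ 9² = 81.
  Central (15, 1): covers {P, T} → 15
  East (9, 13): covers {S, T} → 78
  North (2, 17): covers {Q, S} → 370
  South (10, 17): covers {S} → 70
  West (8, 10): covers {Q, S, T, U} → 384
Maximum coverage at West: 384 patients per week.

West, covering 384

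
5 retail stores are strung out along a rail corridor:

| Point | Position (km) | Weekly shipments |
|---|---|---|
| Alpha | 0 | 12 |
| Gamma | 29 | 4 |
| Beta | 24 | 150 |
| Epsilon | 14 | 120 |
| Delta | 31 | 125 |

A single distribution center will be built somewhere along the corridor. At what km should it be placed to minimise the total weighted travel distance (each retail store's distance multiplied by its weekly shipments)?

For a sum of weighted absolute distances on a line, the optimum is the weighted median (not the mean). Total weight W = 411; half-weight = 205.5.
Sort by position and accumulate weight:
  km 0 (Alpha, w=12) → cum 12
  km 14 (Epsilon, w=120) → cum 132
  km 24 (Beta, w=150) → cum 282  ≥ 205.5 → median here
  km 29 (Gamma, w=4) → cum 286
  km 31 (Delta, w=125) → cum 411
Optimal location: km 24.

x = 24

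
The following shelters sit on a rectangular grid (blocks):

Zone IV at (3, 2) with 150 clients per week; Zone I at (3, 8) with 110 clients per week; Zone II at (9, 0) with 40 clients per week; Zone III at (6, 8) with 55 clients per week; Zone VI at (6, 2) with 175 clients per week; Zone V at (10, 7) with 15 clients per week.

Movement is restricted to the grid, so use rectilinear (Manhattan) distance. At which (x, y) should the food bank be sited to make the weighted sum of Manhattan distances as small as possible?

(6, 2)

Manhattan distance separates: Σwᵢ(|x−xᵢ|+|y−yᵢ|) = Σwᵢ|x−xᵢ| + Σwᵢ|y−yᵢ|, so x and y are optimised independently as 1-D weighted medians.
Total weight W = 545; half = 272.5.
x-coordinate, sorted with cumulative weight:
  x=3 (Zone IV, w=150) cum 150
  x=3 (Zone I, w=110) cum 260
  x=6 (Zone III, w=55) cum 315  ← median
  x=6 (Zone VI, w=175) cum 490
  x=9 (Zone II, w=40) cum 530
  x=10 (Zone V, w=15) cum 545
⇒ x* = 6
y-coordinate, sorted with cumulative weight:
  y=0 (Zone II, w=40) cum 40
  y=2 (Zone IV, w=150) cum 190
  y=2 (Zone VI, w=175) cum 365  ← median
  y=7 (Zone V, w=15) cum 380
  y=8 (Zone I, w=110) cum 490
  y=8 (Zone III, w=55) cum 545
⇒ y* = 2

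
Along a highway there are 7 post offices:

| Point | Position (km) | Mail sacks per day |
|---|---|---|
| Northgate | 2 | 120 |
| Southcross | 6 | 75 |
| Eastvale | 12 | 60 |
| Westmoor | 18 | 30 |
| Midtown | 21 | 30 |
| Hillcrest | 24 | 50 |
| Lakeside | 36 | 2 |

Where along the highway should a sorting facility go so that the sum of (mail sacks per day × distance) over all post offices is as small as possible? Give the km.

x = 6

For a sum of weighted absolute distances on a line, the optimum is the weighted median (not the mean). Total weight W = 367; half-weight = 183.5.
Sort by position and accumulate weight:
  km 2 (Northgate, w=120) → cum 120
  km 6 (Southcross, w=75) → cum 195  ≥ 183.5 → median here
  km 12 (Eastvale, w=60) → cum 255
  km 18 (Westmoor, w=30) → cum 285
  km 21 (Midtown, w=30) → cum 315
  km 24 (Hillcrest, w=50) → cum 365
  km 36 (Lakeside, w=2) → cum 367
Optimal location: km 6.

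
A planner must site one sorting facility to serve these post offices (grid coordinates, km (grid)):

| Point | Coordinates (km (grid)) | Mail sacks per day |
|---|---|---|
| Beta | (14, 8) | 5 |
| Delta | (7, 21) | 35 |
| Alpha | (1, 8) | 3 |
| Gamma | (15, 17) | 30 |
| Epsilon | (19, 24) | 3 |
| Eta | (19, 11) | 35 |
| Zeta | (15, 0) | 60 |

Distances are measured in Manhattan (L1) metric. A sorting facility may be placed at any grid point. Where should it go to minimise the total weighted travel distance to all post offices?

Manhattan distance separates: Σwᵢ(|x−xᵢ|+|y−yᵢ|) = Σwᵢ|x−xᵢ| + Σwᵢ|y−yᵢ|, so x and y are optimised independently as 1-D weighted medians.
Total weight W = 171; half = 85.5.
x-coordinate, sorted with cumulative weight:
  x=1 (Alpha, w=3) cum 3
  x=7 (Delta, w=35) cum 38
  x=14 (Beta, w=5) cum 43
  x=15 (Gamma, w=30) cum 73
  x=15 (Zeta, w=60) cum 133  ← median
  x=19 (Epsilon, w=3) cum 136
  x=19 (Eta, w=35) cum 171
⇒ x* = 15
y-coordinate, sorted with cumulative weight:
  y=0 (Zeta, w=60) cum 60
  y=8 (Beta, w=5) cum 65
  y=8 (Alpha, w=3) cum 68
  y=11 (Eta, w=35) cum 103  ← median
  y=17 (Gamma, w=30) cum 133
  y=21 (Delta, w=35) cum 168
  y=24 (Epsilon, w=3) cum 171
⇒ y* = 11

(15, 11)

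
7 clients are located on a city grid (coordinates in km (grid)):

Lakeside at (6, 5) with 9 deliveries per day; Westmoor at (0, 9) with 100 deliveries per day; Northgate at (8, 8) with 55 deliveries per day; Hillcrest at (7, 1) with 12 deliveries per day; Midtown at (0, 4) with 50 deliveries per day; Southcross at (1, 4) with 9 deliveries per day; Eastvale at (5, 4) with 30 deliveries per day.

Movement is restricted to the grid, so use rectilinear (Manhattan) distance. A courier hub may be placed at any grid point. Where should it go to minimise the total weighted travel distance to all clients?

Manhattan distance separates: Σwᵢ(|x−xᵢ|+|y−yᵢ|) = Σwᵢ|x−xᵢ| + Σwᵢ|y−yᵢ|, so x and y are optimised independently as 1-D weighted medians.
Total weight W = 265; half = 132.5.
x-coordinate, sorted with cumulative weight:
  x=0 (Westmoor, w=100) cum 100
  x=0 (Midtown, w=50) cum 150  ← median
  x=1 (Southcross, w=9) cum 159
  x=5 (Eastvale, w=30) cum 189
  x=6 (Lakeside, w=9) cum 198
  x=7 (Hillcrest, w=12) cum 210
  x=8 (Northgate, w=55) cum 265
⇒ x* = 0
y-coordinate, sorted with cumulative weight:
  y=1 (Hillcrest, w=12) cum 12
  y=4 (Midtown, w=50) cum 62
  y=4 (Southcross, w=9) cum 71
  y=4 (Eastvale, w=30) cum 101
  y=5 (Lakeside, w=9) cum 110
  y=8 (Northgate, w=55) cum 165  ← median
  y=9 (Westmoor, w=100) cum 265
⇒ y* = 8

(0, 8)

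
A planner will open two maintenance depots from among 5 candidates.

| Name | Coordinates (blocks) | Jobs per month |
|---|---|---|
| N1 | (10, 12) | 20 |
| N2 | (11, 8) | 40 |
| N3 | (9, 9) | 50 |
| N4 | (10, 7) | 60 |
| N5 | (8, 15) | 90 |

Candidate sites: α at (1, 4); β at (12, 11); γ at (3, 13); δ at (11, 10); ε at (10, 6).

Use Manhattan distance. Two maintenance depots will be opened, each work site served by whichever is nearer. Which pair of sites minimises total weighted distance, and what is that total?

Evaluate every pair (each demand assigned to the nearer of the two):
  {δ, ε}: total = 1070
  {γ, ε}: total = 1130
  {β, ε}: total = 1160
  {γ, δ}: total = 1160
  {α, δ}: total = 1250
  {β, δ}: total = 1250
  {β, γ}: total = 1460
  {α, ε}: total = 1490
  {α, β}: total = 1550
  {α, γ}: total = 2530
Best pair: {δ, ε} with total 1070.

{δ, ε}, total 1070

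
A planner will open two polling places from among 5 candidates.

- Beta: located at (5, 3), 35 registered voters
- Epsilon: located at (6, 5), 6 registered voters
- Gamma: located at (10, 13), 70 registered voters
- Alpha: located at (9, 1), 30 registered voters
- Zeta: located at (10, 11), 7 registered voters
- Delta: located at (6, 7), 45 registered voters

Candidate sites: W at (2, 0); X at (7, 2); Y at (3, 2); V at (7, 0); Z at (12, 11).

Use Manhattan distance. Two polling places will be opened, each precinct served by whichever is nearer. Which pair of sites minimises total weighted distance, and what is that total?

Evaluate every pair (each demand assigned to the nearer of the two):
  {X, Z}: total = 783
  {V, Z}: total = 955
  {Y, Z}: total = 1005
  {W, Z}: total = 1248
  {W, X}: total = 1553
  {X, Y}: total = 1553
  {X, V}: total = 1553
  {Y, V}: total = 1809
  {W, V}: total = 1879
  {W, Y}: total = 2083
Best pair: {X, Z} with total 783.

{X, Z}, total 783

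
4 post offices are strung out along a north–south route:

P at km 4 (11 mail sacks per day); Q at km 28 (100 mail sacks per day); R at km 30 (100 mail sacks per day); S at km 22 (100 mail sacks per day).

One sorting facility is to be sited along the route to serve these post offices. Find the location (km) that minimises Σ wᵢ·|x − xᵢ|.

x = 28

For a sum of weighted absolute distances on a line, the optimum is the weighted median (not the mean). Total weight W = 311; half-weight = 155.5.
Sort by position and accumulate weight:
  km 4 (P, w=11) → cum 11
  km 22 (S, w=100) → cum 111
  km 28 (Q, w=100) → cum 211  ≥ 155.5 → median here
  km 30 (R, w=100) → cum 311
Optimal location: km 28.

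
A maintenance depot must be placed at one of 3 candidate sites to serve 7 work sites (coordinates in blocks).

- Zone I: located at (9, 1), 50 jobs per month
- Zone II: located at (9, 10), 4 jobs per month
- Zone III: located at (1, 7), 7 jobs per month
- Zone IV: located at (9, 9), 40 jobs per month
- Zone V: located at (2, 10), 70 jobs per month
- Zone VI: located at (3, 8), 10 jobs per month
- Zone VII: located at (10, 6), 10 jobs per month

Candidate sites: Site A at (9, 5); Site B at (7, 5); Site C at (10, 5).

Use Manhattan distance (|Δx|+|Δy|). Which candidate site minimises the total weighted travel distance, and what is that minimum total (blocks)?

Site A, total 1400 blocks

Total weighted distance at each candidate:
  Site A (9, 5): total = 1400
  Site B (7, 5): total = 1434
  Site C (10, 5): total = 1571
Minimum is at Site A with total 1400 blocks.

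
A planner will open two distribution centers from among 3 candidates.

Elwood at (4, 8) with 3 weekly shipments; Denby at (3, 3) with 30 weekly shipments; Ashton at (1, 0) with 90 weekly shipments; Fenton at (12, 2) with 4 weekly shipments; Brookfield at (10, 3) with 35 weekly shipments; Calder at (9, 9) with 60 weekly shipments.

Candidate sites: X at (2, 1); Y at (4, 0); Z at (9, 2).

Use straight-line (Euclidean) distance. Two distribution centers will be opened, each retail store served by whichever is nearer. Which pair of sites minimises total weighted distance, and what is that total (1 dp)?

{X, Z}, total 697.7

Evaluate every pair (each demand assigned to the nearer of the two):
  {X, Z}: total = 697.7
  {Y, Z}: total = 869.8
  {X, Y}: total = 1101.7
Best pair: {X, Z} with total 697.7.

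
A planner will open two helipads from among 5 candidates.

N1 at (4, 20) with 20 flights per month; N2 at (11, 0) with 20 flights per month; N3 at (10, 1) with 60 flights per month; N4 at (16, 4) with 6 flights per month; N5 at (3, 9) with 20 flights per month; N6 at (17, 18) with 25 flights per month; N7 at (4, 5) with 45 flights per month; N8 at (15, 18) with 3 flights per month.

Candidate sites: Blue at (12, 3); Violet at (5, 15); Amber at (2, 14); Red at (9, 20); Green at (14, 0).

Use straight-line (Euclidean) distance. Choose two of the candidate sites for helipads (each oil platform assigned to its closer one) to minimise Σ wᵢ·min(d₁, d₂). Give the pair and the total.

{Blue, Red}, total 1170.2

Evaluate every pair (each demand assigned to the nearer of the two):
  {Blue, Red}: total = 1170.2
  {Blue, Violet}: total = 1197.8
  {Blue, Amber}: total = 1286.1
  {Violet, Green}: total = 1355.5
  {Amber, Green}: total = 1406.5
  {Red, Green}: total = 1413.1
  {Blue, Green}: total = 1658.8
  {Amber, Red}: total = 2193.9
  {Violet, Red}: total = 2212.3
  {Violet, Amber}: total = 2267.8
Best pair: {Blue, Red} with total 1170.2.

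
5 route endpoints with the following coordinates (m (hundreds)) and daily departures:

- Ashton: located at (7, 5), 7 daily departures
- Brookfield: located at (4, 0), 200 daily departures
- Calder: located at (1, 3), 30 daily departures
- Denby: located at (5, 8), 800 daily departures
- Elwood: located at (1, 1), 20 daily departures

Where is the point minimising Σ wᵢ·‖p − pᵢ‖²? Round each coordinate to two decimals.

(4.63, 6.19)

The minimiser of Σwᵢ‖p−pᵢ‖² is the weighted centroid p* = (Σwᵢpᵢ)/(Σwᵢ).
Σwᵢ = 1057.
Σwᵢxᵢ = 7·7 + 200·4 + 30·1 + 800·5 + 20·1 = 4899.
Σwᵢyᵢ = 7·5 + 200·0 + 30·3 + 800·8 + 20·1 = 6545.
x* = 4899/1057 = 4.63, y* = 6545/1057 = 6.19.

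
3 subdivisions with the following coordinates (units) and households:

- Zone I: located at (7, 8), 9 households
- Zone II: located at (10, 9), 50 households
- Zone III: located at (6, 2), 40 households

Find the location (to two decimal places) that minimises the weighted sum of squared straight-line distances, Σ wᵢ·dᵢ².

The minimiser of Σwᵢ‖p−pᵢ‖² is the weighted centroid p* = (Σwᵢpᵢ)/(Σwᵢ).
Σwᵢ = 99.
Σwᵢxᵢ = 9·7 + 50·10 + 40·6 = 803.
Σwᵢyᵢ = 9·8 + 50·9 + 40·2 = 602.
x* = 803/99 = 8.11, y* = 602/99 = 6.08.

(8.11, 6.08)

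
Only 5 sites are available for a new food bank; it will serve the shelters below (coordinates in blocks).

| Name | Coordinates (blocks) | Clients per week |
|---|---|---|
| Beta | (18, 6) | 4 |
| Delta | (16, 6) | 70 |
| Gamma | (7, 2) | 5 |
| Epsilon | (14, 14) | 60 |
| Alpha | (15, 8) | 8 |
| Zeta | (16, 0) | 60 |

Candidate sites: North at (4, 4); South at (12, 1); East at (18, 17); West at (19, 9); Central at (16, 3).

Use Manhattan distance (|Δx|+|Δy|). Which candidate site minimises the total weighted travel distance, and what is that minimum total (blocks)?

Total weighted distance at each candidate:
  North (4, 4): total = 3349
  South (12, 1): total = 1984
  East (18, 17): total = 2740
  West (19, 9): total = 1891
  Central (16, 3): total = 1288
Minimum is at Central with total 1288 blocks.

Central, total 1288 blocks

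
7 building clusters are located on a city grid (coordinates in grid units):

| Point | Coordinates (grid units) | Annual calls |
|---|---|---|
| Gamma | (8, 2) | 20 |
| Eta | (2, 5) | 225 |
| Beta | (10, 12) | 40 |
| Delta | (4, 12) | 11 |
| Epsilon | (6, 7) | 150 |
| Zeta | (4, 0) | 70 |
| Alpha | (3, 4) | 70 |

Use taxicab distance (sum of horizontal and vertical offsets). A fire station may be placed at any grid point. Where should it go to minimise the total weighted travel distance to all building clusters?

(3, 5)

Manhattan distance separates: Σwᵢ(|x−xᵢ|+|y−yᵢ|) = Σwᵢ|x−xᵢ| + Σwᵢ|y−yᵢ|, so x and y are optimised independently as 1-D weighted medians.
Total weight W = 586; half = 293.
x-coordinate, sorted with cumulative weight:
  x=2 (Eta, w=225) cum 225
  x=3 (Alpha, w=70) cum 295  ← median
  x=4 (Delta, w=11) cum 306
  x=4 (Zeta, w=70) cum 376
  x=6 (Epsilon, w=150) cum 526
  x=8 (Gamma, w=20) cum 546
  x=10 (Beta, w=40) cum 586
⇒ x* = 3
y-coordinate, sorted with cumulative weight:
  y=0 (Zeta, w=70) cum 70
  y=2 (Gamma, w=20) cum 90
  y=4 (Alpha, w=70) cum 160
  y=5 (Eta, w=225) cum 385  ← median
  y=7 (Epsilon, w=150) cum 535
  y=12 (Beta, w=40) cum 575
  y=12 (Delta, w=11) cum 586
⇒ y* = 5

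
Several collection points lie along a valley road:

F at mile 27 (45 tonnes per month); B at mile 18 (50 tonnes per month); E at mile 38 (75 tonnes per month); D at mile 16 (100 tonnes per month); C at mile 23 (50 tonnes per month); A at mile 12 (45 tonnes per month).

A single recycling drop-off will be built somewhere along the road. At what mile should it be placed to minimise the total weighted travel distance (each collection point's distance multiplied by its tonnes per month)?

x = 18

For a sum of weighted absolute distances on a line, the optimum is the weighted median (not the mean). Total weight W = 365; half-weight = 182.5.
Sort by position and accumulate weight:
  mile 12 (A, w=45) → cum 45
  mile 16 (D, w=100) → cum 145
  mile 18 (B, w=50) → cum 195  ≥ 182.5 → median here
  mile 23 (C, w=50) → cum 245
  mile 27 (F, w=45) → cum 290
  mile 38 (E, w=75) → cum 365
Optimal location: mile 18.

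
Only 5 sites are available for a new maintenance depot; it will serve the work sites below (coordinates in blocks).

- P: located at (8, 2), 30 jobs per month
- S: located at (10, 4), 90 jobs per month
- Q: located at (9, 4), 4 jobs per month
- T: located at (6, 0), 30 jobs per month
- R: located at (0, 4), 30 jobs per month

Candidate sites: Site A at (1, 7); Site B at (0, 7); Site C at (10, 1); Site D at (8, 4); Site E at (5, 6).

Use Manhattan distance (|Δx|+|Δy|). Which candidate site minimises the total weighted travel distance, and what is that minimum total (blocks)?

Site D, total 664 blocks

Total weighted distance at each candidate:
  Site A (1, 7): total = 1964
  Site B (0, 7): total = 2088
  Site C (10, 1): total = 916
  Site D (8, 4): total = 664
  Site E (5, 6): total = 1284
Minimum is at Site D with total 664 blocks.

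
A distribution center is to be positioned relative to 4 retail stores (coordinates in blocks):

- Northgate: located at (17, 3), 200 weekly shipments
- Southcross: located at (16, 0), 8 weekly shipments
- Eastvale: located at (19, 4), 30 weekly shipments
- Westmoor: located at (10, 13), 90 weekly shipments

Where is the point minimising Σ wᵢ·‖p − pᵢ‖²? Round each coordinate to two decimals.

(15.24, 5.76)

The minimiser of Σwᵢ‖p−pᵢ‖² is the weighted centroid p* = (Σwᵢpᵢ)/(Σwᵢ).
Σwᵢ = 328.
Σwᵢxᵢ = 200·17 + 8·16 + 30·19 + 90·10 = 4998.
Σwᵢyᵢ = 200·3 + 8·0 + 30·4 + 90·13 = 1890.
x* = 4998/328 = 15.24, y* = 1890/328 = 5.76.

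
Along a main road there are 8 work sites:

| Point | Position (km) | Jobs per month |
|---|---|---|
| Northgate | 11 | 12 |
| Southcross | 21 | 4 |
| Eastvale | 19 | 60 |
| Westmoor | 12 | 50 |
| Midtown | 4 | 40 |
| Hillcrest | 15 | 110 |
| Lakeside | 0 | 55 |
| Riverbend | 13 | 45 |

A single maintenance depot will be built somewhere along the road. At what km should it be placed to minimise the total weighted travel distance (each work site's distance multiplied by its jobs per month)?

x = 13

For a sum of weighted absolute distances on a line, the optimum is the weighted median (not the mean). Total weight W = 376; half-weight = 188.
Sort by position and accumulate weight:
  km 0 (Lakeside, w=55) → cum 55
  km 4 (Midtown, w=40) → cum 95
  km 11 (Northgate, w=12) → cum 107
  km 12 (Westmoor, w=50) → cum 157
  km 13 (Riverbend, w=45) → cum 202  ≥ 188 → median here
  km 15 (Hillcrest, w=110) → cum 312
  km 19 (Eastvale, w=60) → cum 372
  km 21 (Southcross, w=4) → cum 376
Optimal location: km 13.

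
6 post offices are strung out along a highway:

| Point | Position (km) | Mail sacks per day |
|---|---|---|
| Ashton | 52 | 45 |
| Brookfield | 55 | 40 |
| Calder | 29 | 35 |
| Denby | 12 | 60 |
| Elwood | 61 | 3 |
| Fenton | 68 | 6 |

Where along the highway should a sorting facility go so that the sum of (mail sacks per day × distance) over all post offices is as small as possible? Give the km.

For a sum of weighted absolute distances on a line, the optimum is the weighted median (not the mean). Total weight W = 189; half-weight = 94.5.
Sort by position and accumulate weight:
  km 12 (Denby, w=60) → cum 60
  km 29 (Calder, w=35) → cum 95  ≥ 94.5 → median here
  km 52 (Ashton, w=45) → cum 140
  km 55 (Brookfield, w=40) → cum 180
  km 61 (Elwood, w=3) → cum 183
  km 68 (Fenton, w=6) → cum 189
Optimal location: km 29.

x = 29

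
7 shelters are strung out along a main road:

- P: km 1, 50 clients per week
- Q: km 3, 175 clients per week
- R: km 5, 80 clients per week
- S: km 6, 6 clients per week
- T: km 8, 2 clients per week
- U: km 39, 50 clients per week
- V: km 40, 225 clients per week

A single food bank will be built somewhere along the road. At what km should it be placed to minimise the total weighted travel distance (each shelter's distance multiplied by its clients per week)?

For a sum of weighted absolute distances on a line, the optimum is the weighted median (not the mean). Total weight W = 588; half-weight = 294.
Sort by position and accumulate weight:
  km 1 (P, w=50) → cum 50
  km 3 (Q, w=175) → cum 225
  km 5 (R, w=80) → cum 305  ≥ 294 → median here
  km 6 (S, w=6) → cum 311
  km 8 (T, w=2) → cum 313
  km 39 (U, w=50) → cum 363
  km 40 (V, w=225) → cum 588
Optimal location: km 5.

x = 5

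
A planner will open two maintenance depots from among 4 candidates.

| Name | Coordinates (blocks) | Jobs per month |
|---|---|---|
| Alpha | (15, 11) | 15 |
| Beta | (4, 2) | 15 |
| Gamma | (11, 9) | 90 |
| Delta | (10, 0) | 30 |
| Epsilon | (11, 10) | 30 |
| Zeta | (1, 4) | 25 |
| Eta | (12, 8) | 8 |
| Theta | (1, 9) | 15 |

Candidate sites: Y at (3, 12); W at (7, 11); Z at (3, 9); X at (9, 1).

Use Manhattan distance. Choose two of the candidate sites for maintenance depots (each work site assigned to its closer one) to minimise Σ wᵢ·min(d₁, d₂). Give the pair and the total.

{W, X}, total 1419

Evaluate every pair (each demand assigned to the nearer of the two):
  {W, X}: total = 1419
  {W, Z}: total = 1619
  {Z, X}: total = 1635
  {Y, W}: total = 1784
  {Y, X}: total = 1950
  {Y, Z}: total = 2070
Best pair: {W, X} with total 1419.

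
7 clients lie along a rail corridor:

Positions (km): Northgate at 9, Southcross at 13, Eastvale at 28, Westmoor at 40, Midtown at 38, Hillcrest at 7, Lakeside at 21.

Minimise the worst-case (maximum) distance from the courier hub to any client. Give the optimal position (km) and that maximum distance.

The 1-center on a line is the midpoint of the two extreme points: leftmost at 7, rightmost at 40.
Optimal location = (7 + 40)/2 = 23.5; maximum distance = (40 − 7)/2 = 16.5.

location 23.5, max distance 16.5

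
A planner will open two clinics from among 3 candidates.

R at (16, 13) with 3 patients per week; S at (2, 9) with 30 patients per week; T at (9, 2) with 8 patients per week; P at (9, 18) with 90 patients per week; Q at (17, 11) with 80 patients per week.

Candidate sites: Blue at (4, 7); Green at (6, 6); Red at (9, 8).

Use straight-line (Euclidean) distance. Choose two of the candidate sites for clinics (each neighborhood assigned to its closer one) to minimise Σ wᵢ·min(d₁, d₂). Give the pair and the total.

Evaluate every pair (each demand assigned to the nearer of the two):
  {Blue, Red}: total = 1742.2
  {Green, Red}: total = 1799.3
  {Blue, Green}: total = 2215.6
Best pair: {Blue, Red} with total 1742.2.

{Blue, Red}, total 1742.2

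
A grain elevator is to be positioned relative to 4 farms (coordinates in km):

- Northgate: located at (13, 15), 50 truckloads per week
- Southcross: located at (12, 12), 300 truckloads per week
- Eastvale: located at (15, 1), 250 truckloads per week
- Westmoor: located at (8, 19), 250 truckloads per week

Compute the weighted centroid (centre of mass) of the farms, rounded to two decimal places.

(11.76, 11.00)

The minimiser of Σwᵢ‖p−pᵢ‖² is the weighted centroid p* = (Σwᵢpᵢ)/(Σwᵢ).
Σwᵢ = 850.
Σwᵢxᵢ = 50·13 + 300·12 + 250·15 + 250·8 = 10000.
Σwᵢyᵢ = 50·15 + 300·12 + 250·1 + 250·19 = 9350.
x* = 10000/850 = 11.76, y* = 9350/850 = 11.00.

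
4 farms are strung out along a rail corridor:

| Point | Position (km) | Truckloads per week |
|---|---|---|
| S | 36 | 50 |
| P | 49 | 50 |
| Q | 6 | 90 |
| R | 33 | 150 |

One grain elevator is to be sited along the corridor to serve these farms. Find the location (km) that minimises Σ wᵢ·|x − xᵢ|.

For a sum of weighted absolute distances on a line, the optimum is the weighted median (not the mean). Total weight W = 340; half-weight = 170.
Sort by position and accumulate weight:
  km 6 (Q, w=90) → cum 90
  km 33 (R, w=150) → cum 240  ≥ 170 → median here
  km 36 (S, w=50) → cum 290
  km 49 (P, w=50) → cum 340
Optimal location: km 33.

x = 33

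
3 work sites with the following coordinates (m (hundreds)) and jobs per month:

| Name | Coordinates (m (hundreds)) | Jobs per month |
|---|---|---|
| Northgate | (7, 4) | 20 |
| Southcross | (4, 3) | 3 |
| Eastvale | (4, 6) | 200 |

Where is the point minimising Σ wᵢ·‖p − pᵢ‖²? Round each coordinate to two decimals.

The minimiser of Σwᵢ‖p−pᵢ‖² is the weighted centroid p* = (Σwᵢpᵢ)/(Σwᵢ).
Σwᵢ = 223.
Σwᵢxᵢ = 20·7 + 3·4 + 200·4 = 952.
Σwᵢyᵢ = 20·4 + 3·3 + 200·6 = 1289.
x* = 952/223 = 4.27, y* = 1289/223 = 5.78.

(4.27, 5.78)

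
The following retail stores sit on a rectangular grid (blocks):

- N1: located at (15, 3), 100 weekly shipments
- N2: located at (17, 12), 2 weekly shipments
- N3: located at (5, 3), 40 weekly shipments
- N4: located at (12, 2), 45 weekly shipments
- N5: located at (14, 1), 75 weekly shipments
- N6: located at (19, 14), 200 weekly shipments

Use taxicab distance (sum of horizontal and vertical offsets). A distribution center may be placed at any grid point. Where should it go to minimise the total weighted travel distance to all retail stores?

Manhattan distance separates: Σwᵢ(|x−xᵢ|+|y−yᵢ|) = Σwᵢ|x−xᵢ| + Σwᵢ|y−yᵢ|, so x and y are optimised independently as 1-D weighted medians.
Total weight W = 462; half = 231.
x-coordinate, sorted with cumulative weight:
  x=5 (N3, w=40) cum 40
  x=12 (N4, w=45) cum 85
  x=14 (N5, w=75) cum 160
  x=15 (N1, w=100) cum 260  ← median
  x=17 (N2, w=2) cum 262
  x=19 (N6, w=200) cum 462
⇒ x* = 15
y-coordinate, sorted with cumulative weight:
  y=1 (N5, w=75) cum 75
  y=2 (N4, w=45) cum 120
  y=3 (N1, w=100) cum 220
  y=3 (N3, w=40) cum 260  ← median
  y=12 (N2, w=2) cum 262
  y=14 (N6, w=200) cum 462
⇒ y* = 3

(15, 3)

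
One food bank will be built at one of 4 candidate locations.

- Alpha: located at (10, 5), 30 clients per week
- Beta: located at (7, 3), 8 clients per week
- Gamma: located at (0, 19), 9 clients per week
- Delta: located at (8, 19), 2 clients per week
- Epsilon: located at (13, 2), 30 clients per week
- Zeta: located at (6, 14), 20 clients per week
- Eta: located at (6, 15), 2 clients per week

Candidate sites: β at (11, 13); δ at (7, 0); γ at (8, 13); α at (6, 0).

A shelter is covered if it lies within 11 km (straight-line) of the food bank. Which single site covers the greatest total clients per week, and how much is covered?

Coverage radius r = 11 km; a point is covered iff (Δx)²+(Δy)² ≤ 11² = 121.
  β (11, 13): covers {Alpha, Beta, Delta, Zeta, Eta} → 62
  δ (7, 0): covers {Alpha, Beta, Epsilon} → 68
  γ (8, 13): covers {Alpha, Beta, Gamma, Delta, Zeta, Eta} → 71
  α (6, 0): covers {Alpha, Beta, Epsilon} → 68
Maximum coverage at γ: 71 clients per week.

γ, covering 71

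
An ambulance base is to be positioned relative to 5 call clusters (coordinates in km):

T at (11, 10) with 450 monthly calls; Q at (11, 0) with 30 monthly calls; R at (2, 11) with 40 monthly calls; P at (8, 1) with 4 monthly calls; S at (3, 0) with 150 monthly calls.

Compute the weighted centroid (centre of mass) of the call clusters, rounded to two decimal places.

The minimiser of Σwᵢ‖p−pᵢ‖² is the weighted centroid p* = (Σwᵢpᵢ)/(Σwᵢ).
Σwᵢ = 674.
Σwᵢxᵢ = 450·11 + 30·11 + 40·2 + 4·8 + 150·3 = 5842.
Σwᵢyᵢ = 450·10 + 30·0 + 40·11 + 4·1 + 150·0 = 4944.
x* = 5842/674 = 8.67, y* = 4944/674 = 7.34.

(8.67, 7.34)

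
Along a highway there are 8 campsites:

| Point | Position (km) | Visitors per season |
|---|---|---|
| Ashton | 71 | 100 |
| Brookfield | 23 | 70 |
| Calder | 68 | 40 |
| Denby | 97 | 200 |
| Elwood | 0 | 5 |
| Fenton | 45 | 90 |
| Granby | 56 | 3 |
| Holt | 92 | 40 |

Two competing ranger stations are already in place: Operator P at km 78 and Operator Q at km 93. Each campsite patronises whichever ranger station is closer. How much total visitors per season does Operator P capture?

308

The indifferent point is the midpoint (78+93)/2 = 85.5; campsites left of it (closer to Operator P at 78) go to Operator P, those right go to Operator Q.
  Elwood at 0 (w=5) → Operator P
  Brookfield at 23 (w=70) → Operator P
  Fenton at 45 (w=90) → Operator P
  Granby at 56 (w=3) → Operator P
  Calder at 68 (w=40) → Operator P
  Ashton at 71 (w=100) → Operator P
  Holt at 92 (w=40) → Operator Q
  Denby at 97 (w=200) → Operator Q
Operator P captures 308; Operator Q captures 240.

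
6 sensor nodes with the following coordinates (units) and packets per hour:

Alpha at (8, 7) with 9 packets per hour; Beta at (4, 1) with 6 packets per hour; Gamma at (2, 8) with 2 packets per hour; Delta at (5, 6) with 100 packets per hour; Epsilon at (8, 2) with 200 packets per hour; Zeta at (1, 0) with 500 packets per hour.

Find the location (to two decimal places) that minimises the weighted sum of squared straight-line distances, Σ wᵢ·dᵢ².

The minimiser of Σwᵢ‖p−pᵢ‖² is the weighted centroid p* = (Σwᵢpᵢ)/(Σwᵢ).
Σwᵢ = 817.
Σwᵢxᵢ = 9·8 + 6·4 + 2·2 + 100·5 + 200·8 + 500·1 = 2700.
Σwᵢyᵢ = 9·7 + 6·1 + 2·8 + 100·6 + 200·2 + 500·0 = 1085.
x* = 2700/817 = 3.30, y* = 1085/817 = 1.33.

(3.30, 1.33)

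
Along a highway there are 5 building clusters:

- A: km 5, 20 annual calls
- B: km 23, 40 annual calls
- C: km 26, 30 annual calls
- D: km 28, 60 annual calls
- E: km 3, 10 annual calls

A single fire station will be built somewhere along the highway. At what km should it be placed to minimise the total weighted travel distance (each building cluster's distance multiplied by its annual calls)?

x = 26

For a sum of weighted absolute distances on a line, the optimum is the weighted median (not the mean). Total weight W = 160; half-weight = 80.
Sort by position and accumulate weight:
  km 3 (E, w=10) → cum 10
  km 5 (A, w=20) → cum 30
  km 23 (B, w=40) → cum 70
  km 26 (C, w=30) → cum 100  ≥ 80 → median here
  km 28 (D, w=60) → cum 160
Optimal location: km 26.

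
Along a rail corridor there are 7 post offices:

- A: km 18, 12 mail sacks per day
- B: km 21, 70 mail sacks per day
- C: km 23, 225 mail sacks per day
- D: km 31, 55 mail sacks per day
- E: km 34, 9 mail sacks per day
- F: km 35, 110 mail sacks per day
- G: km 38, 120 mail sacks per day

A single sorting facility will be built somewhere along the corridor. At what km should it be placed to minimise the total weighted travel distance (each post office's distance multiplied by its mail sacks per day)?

For a sum of weighted absolute distances on a line, the optimum is the weighted median (not the mean). Total weight W = 601; half-weight = 300.5.
Sort by position and accumulate weight:
  km 18 (A, w=12) → cum 12
  km 21 (B, w=70) → cum 82
  km 23 (C, w=225) → cum 307  ≥ 300.5 → median here
  km 31 (D, w=55) → cum 362
  km 34 (E, w=9) → cum 371
  km 35 (F, w=110) → cum 481
  km 38 (G, w=120) → cum 601
Optimal location: km 23.

x = 23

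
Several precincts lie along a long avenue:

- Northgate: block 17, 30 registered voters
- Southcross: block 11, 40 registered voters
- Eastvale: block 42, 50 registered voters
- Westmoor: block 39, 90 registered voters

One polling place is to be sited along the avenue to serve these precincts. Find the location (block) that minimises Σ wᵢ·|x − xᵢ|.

x = 39

For a sum of weighted absolute distances on a line, the optimum is the weighted median (not the mean). Total weight W = 210; half-weight = 105.
Sort by position and accumulate weight:
  block 11 (Southcross, w=40) → cum 40
  block 17 (Northgate, w=30) → cum 70
  block 39 (Westmoor, w=90) → cum 160  ≥ 105 → median here
  block 42 (Eastvale, w=50) → cum 210
Optimal location: block 39.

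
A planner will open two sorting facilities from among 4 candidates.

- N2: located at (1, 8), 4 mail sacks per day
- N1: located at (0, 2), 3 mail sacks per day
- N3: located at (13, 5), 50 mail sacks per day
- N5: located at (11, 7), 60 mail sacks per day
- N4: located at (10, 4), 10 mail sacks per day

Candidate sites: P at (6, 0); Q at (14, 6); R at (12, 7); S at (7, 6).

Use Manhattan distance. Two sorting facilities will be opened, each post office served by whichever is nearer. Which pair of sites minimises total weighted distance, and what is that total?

{Q, R}, total 309

Evaluate every pair (each demand assigned to the nearer of the two):
  {Q, R}: total = 309
  {R, S}: total = 325
  {P, R}: total = 332
  {Q, S}: total = 455
  {P, Q}: total = 476
  {P, S}: total = 756
Best pair: {Q, R} with total 309.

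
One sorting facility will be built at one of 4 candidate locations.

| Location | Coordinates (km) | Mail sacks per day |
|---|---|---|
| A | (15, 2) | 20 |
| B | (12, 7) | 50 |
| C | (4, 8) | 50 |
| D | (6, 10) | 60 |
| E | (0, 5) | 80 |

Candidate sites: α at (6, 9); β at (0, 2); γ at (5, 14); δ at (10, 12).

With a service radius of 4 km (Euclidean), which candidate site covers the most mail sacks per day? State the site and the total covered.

α, covering 110

Coverage radius r = 4 km; a point is covered iff (Δx)²+(Δy)² ≤ 4² = 16.
  α (6, 9): covers {C, D} → 110
  β (0, 2): covers {E} → 80
  γ (5, 14): covers {none} → 0
  δ (10, 12): covers {none} → 0
Maximum coverage at α: 110 mail sacks per day.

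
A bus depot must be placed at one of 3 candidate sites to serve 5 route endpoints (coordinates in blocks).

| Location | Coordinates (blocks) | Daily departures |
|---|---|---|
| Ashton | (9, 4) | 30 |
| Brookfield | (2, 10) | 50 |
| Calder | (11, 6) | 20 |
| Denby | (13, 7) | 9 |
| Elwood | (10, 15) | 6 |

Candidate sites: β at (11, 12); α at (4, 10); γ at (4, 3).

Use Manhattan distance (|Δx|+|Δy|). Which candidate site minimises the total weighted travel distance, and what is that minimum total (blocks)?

Total weighted distance at each candidate:
  β (11, 12): total = 1057
  α (4, 10): total = 824
  γ (4, 3): total = 1055
Minimum is at α with total 824 blocks.

α, total 824 blocks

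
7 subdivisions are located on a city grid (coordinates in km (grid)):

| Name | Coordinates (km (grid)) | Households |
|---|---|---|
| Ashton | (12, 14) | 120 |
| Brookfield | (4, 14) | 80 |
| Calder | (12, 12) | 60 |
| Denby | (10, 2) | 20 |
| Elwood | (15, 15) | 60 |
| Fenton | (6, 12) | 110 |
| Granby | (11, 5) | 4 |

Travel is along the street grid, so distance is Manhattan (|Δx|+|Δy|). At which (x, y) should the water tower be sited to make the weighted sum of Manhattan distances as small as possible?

Manhattan distance separates: Σwᵢ(|x−xᵢ|+|y−yᵢ|) = Σwᵢ|x−xᵢ| + Σwᵢ|y−yᵢ|, so x and y are optimised independently as 1-D weighted medians.
Total weight W = 454; half = 227.
x-coordinate, sorted with cumulative weight:
  x=4 (Brookfield, w=80) cum 80
  x=6 (Fenton, w=110) cum 190
  x=10 (Denby, w=20) cum 210
  x=11 (Granby, w=4) cum 214
  x=12 (Ashton, w=120) cum 334  ← median
  x=12 (Calder, w=60) cum 394
  x=15 (Elwood, w=60) cum 454
⇒ x* = 12
y-coordinate, sorted with cumulative weight:
  y=2 (Denby, w=20) cum 20
  y=5 (Granby, w=4) cum 24
  y=12 (Calder, w=60) cum 84
  y=12 (Fenton, w=110) cum 194
  y=14 (Ashton, w=120) cum 314  ← median
  y=14 (Brookfield, w=80) cum 394
  y=15 (Elwood, w=60) cum 454
⇒ y* = 14

(12, 14)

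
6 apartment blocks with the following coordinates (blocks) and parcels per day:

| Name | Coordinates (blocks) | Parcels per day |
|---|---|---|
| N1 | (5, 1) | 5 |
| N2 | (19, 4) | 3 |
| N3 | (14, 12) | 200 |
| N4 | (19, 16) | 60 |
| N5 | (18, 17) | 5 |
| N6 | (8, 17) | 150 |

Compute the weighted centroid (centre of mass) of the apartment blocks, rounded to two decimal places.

(12.56, 14.21)

The minimiser of Σwᵢ‖p−pᵢ‖² is the weighted centroid p* = (Σwᵢpᵢ)/(Σwᵢ).
Σwᵢ = 423.
Σwᵢxᵢ = 5·5 + 3·19 + 200·14 + 60·19 + 5·18 + 150·8 = 5312.
Σwᵢyᵢ = 5·1 + 3·4 + 200·12 + 60·16 + 5·17 + 150·17 = 6012.
x* = 5312/423 = 12.56, y* = 6012/423 = 14.21.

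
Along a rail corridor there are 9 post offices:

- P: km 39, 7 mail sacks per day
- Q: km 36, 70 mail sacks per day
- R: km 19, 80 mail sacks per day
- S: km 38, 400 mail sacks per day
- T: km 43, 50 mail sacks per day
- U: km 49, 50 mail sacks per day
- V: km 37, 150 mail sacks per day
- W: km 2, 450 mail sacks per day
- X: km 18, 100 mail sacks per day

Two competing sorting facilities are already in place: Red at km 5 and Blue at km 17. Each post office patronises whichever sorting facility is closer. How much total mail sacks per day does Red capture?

The indifferent point is the midpoint (5+17)/2 = 11; post offices left of it (closer to Red at 5) go to Red, those right go to Blue.
  W at 2 (w=450) → Red
  X at 18 (w=100) → Blue
  R at 19 (w=80) → Blue
  Q at 36 (w=70) → Blue
  V at 37 (w=150) → Blue
  S at 38 (w=400) → Blue
  P at 39 (w=7) → Blue
  T at 43 (w=50) → Blue
  U at 49 (w=50) → Blue
Red captures 450; Blue captures 907.

450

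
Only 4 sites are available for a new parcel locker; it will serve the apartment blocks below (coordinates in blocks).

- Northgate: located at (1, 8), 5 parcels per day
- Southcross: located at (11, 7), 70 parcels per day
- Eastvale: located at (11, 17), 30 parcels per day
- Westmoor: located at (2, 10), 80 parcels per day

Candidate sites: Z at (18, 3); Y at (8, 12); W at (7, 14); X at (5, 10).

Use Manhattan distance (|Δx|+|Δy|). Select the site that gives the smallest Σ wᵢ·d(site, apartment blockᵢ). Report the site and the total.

Total weighted distance at each candidate:
  Z (18, 3): total = 3350
  Y (8, 12): total = 1495
  W (7, 14): total = 1760
  X (5, 10): total = 1290
Minimum is at X with total 1290 blocks.

X, total 1290 blocks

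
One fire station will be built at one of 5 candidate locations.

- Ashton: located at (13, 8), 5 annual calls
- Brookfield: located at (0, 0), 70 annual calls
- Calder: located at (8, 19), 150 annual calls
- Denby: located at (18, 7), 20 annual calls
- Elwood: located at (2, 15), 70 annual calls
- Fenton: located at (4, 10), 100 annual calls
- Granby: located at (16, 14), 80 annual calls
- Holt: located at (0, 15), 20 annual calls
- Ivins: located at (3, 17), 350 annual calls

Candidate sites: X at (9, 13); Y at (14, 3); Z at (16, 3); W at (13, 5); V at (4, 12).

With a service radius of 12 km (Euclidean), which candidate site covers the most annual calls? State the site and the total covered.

X, covering 795

Coverage radius r = 12 km; a point is covered iff (Δx)²+(Δy)² ≤ 12² = 144.
  X (9, 13): covers {Ashton, Calder, Denby, Elwood, Fenton, Granby, Holt, Ivins} → 795
  Y (14, 3): covers {Ashton, Denby, Granby} → 105
  Z (16, 3): covers {Ashton, Denby, Granby} → 105
  W (13, 5): covers {Ashton, Denby, Fenton, Granby} → 205
  V (4, 12): covers {Ashton, Calder, Elwood, Fenton, Holt, Ivins} → 695
Maximum coverage at X: 795 annual calls.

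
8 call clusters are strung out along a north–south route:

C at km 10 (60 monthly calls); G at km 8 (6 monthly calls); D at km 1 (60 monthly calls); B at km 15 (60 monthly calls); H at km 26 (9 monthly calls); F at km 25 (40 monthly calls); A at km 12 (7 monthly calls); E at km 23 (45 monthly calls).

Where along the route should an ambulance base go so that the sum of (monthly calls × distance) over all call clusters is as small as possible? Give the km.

For a sum of weighted absolute distances on a line, the optimum is the weighted median (not the mean). Total weight W = 287; half-weight = 143.5.
Sort by position and accumulate weight:
  km 1 (D, w=60) → cum 60
  km 8 (G, w=6) → cum 66
  km 10 (C, w=60) → cum 126
  km 12 (A, w=7) → cum 133
  km 15 (B, w=60) → cum 193  ≥ 143.5 → median here
  km 23 (E, w=45) → cum 238
  km 25 (F, w=40) → cum 278
  km 26 (H, w=9) → cum 287
Optimal location: km 15.

x = 15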